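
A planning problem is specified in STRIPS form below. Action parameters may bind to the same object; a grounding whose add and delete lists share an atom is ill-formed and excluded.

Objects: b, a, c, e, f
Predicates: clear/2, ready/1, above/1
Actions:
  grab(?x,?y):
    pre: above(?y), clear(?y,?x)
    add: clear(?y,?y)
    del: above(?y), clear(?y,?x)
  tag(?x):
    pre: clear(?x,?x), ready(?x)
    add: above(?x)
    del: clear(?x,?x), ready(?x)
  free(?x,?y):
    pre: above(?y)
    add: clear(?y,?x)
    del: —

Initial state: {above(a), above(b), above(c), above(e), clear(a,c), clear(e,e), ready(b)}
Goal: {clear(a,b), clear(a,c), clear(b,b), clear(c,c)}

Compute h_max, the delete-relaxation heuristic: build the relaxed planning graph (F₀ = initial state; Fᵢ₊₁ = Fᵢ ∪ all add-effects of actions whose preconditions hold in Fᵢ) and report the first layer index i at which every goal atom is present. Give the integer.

1

F0 = init (7 atoms)
F1 = F0 ∪ {clear(a,a), clear(a,b), clear(a,e), clear(a,f), clear(b,a), clear(b,b), clear(b,c), clear(b,e), clear(b,f), clear(c,a), clear(c,b), clear(c,c), clear(c,e), clear(c,f), clear(e,a), clear(e,b), clear(e,c), clear(e,f)}  (25 atoms)
goal ⊆ F1  ⇒  h_max = 1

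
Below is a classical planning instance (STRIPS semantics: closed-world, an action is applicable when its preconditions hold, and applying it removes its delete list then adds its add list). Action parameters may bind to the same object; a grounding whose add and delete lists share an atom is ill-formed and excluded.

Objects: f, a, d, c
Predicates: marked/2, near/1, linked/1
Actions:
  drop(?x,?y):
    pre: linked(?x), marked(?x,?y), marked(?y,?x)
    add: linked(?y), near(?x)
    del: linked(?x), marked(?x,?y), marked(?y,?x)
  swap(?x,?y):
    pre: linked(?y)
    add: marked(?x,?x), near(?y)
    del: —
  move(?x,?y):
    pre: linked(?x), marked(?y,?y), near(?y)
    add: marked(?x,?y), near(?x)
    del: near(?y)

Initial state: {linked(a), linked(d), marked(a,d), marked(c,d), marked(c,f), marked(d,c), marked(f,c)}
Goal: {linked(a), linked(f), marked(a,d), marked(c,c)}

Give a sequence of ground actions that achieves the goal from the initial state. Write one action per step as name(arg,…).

drop(d,c); drop(c,f); swap(c,f)

1. drop(d,c)  →  {linked(a), linked(c), marked(a,d), marked(c,f), marked(f,c), near(d)}
2. drop(c,f)  →  {linked(a), linked(f), marked(a,d), near(c), near(d)}
3. swap(c,f)  →  {linked(a), linked(f), marked(a,d), marked(c,c), near(c), near(d), near(f)}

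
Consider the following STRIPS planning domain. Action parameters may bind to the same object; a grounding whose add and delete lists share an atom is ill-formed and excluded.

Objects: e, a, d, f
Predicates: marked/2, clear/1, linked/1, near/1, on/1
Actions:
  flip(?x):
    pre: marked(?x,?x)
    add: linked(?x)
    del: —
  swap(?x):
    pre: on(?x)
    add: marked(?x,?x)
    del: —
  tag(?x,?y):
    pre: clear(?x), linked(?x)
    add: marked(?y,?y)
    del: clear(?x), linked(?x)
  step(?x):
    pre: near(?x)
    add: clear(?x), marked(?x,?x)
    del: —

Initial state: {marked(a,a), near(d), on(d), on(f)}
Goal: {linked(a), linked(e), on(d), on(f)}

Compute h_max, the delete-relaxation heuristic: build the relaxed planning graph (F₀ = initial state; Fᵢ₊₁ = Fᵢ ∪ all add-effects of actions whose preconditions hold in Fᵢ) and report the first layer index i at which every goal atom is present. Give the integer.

4

F0 = init (4 atoms)
F1 = F0 ∪ {clear(d), linked(a), marked(d,d), marked(f,f)}  (8 atoms)
F2 = F1 ∪ {linked(d), linked(f)}  (10 atoms)
F3 = F2 ∪ {marked(e,e)}  (11 atoms)
F4 = F3 ∪ {linked(e)}  (12 atoms)
goal ⊆ F4  ⇒  h_max = 4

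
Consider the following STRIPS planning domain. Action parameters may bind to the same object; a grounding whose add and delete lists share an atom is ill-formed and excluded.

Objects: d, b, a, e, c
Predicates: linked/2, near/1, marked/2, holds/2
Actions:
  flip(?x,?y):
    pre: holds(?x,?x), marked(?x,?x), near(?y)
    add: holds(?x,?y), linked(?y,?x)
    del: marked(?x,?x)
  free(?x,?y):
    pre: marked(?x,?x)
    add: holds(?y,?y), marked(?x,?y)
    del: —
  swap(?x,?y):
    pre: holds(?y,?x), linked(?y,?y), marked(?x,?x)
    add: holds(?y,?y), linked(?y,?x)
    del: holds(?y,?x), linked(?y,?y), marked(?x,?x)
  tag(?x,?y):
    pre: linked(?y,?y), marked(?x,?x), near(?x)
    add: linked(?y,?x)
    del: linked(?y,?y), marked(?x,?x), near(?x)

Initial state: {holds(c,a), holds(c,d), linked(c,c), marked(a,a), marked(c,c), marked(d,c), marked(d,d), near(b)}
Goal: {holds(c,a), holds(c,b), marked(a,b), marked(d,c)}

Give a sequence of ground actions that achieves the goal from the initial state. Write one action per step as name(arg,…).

free(d,c); flip(c,b); free(a,b)

1. free(d,c)  →  {holds(c,a), holds(c,c), holds(c,d), linked(c,c), marked(a,a), marked(c,c), marked(d,c), marked(d,d), near(b)}
2. flip(c,b)  →  {holds(c,a), holds(c,b), holds(c,c), holds(c,d), linked(b,c), linked(c,c), marked(a,a), marked(d,c), marked(d,d), near(b)}
3. free(a,b)  →  {holds(b,b), holds(c,a), holds(c,b), holds(c,c), holds(c,d), linked(b,c), linked(c,c), marked(a,a), marked(a,b), marked(d,c), marked(d,d), near(b)}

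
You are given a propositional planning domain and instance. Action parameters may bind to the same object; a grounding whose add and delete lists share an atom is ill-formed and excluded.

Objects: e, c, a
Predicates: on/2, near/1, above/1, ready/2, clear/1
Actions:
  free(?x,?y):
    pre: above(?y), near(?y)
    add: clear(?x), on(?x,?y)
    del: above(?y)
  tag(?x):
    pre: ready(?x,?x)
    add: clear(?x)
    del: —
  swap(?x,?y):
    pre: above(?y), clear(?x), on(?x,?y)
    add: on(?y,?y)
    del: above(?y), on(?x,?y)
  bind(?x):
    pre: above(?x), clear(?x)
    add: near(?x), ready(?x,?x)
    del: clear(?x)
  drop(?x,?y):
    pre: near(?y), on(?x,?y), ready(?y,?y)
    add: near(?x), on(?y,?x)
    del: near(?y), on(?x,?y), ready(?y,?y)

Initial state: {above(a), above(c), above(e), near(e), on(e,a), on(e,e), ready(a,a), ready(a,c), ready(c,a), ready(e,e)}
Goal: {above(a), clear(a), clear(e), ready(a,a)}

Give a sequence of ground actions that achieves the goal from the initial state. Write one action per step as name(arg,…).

free(e,e); tag(a)

1. free(e,e)  →  {above(a), above(c), clear(e), near(e), on(e,a), on(e,e), ready(a,a), ready(a,c), ready(c,a), ready(e,e)}
2. tag(a)  →  {above(a), above(c), clear(a), clear(e), near(e), on(e,a), on(e,e), ready(a,a), ready(a,c), ready(c,a), ready(e,e)}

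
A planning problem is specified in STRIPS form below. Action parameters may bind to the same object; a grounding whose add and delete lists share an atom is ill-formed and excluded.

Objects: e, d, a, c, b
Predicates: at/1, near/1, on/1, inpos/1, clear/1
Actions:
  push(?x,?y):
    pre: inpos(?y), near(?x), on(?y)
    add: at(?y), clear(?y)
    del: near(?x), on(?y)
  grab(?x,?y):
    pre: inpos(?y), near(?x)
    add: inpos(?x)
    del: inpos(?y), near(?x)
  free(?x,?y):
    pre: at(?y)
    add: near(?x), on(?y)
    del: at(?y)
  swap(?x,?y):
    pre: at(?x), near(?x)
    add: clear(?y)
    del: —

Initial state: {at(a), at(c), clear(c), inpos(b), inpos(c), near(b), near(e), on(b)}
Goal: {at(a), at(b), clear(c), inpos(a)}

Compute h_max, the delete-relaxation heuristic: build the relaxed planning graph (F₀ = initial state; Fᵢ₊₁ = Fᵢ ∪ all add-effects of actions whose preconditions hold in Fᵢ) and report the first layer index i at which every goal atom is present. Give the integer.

F0 = init (8 atoms)
F1 = F0 ∪ {at(b), clear(b), inpos(e), near(a), near(c), near(d), on(a), on(c)}  (16 atoms)
F2 = F1 ∪ {clear(a), clear(d), clear(e), inpos(a), inpos(d)}  (21 atoms)
goal ⊆ F2  ⇒  h_max = 2

2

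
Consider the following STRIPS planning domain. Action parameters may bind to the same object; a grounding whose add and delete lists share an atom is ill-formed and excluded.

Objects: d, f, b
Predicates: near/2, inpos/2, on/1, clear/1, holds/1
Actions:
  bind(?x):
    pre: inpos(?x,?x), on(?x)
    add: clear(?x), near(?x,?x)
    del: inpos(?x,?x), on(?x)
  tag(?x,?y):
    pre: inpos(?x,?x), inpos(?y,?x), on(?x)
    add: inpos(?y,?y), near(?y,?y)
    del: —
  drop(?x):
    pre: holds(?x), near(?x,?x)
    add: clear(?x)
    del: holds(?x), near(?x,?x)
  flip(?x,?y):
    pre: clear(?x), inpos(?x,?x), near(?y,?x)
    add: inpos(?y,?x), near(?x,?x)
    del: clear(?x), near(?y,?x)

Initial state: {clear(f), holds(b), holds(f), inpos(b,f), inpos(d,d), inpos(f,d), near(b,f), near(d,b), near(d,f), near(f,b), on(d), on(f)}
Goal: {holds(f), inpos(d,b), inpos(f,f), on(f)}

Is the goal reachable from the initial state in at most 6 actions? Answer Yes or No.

1. tag(d,f)  →  {clear(f), holds(b), holds(f), inpos(b,f), inpos(d,d), inpos(f,d), inpos(f,f), near(b,f), near(d,b), near(d,f), near(f,b), near(f,f), on(d), on(f)}
2. tag(f,b)  →  {clear(f), holds(b), holds(f), inpos(b,b), inpos(b,f), inpos(d,d), inpos(f,d), inpos(f,f), near(b,b), near(b,f), near(d,b), near(d,f), near(f,b), near(f,f), on(d), on(f)}
3. drop(b)  →  {clear(b), clear(f), holds(f), inpos(b,b), inpos(b,f), inpos(d,d), inpos(f,d), inpos(f,f), near(b,f), near(d,b), near(d,f), near(f,b), near(f,f), on(d), on(f)}
4. flip(b,d)  →  {clear(f), holds(f), inpos(b,b), inpos(b,f), inpos(d,b), inpos(d,d), inpos(f,d), inpos(f,f), near(b,b), near(b,f), near(d,f), near(f,b), near(f,f), on(d), on(f)}
optimal plan length = 4; 4 ≤ 6

Yes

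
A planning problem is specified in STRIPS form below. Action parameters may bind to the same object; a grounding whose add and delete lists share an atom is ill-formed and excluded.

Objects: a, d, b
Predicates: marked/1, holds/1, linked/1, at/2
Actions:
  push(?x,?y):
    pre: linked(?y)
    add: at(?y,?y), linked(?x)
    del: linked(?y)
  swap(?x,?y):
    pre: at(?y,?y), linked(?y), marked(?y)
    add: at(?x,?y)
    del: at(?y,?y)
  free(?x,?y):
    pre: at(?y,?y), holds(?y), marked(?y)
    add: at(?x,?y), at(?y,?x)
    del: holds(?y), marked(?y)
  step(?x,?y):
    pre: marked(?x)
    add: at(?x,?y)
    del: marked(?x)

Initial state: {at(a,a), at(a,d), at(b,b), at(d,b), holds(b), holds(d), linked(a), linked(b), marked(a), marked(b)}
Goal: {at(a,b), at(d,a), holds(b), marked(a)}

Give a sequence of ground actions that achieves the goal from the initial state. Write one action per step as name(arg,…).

1. swap(a,b)  →  {at(a,a), at(a,b), at(a,d), at(d,b), holds(b), holds(d), linked(a), linked(b), marked(a), marked(b)}
2. swap(d,a)  →  {at(a,b), at(a,d), at(d,a), at(d,b), holds(b), holds(d), linked(a), linked(b), marked(a), marked(b)}

swap(a,b); swap(d,a)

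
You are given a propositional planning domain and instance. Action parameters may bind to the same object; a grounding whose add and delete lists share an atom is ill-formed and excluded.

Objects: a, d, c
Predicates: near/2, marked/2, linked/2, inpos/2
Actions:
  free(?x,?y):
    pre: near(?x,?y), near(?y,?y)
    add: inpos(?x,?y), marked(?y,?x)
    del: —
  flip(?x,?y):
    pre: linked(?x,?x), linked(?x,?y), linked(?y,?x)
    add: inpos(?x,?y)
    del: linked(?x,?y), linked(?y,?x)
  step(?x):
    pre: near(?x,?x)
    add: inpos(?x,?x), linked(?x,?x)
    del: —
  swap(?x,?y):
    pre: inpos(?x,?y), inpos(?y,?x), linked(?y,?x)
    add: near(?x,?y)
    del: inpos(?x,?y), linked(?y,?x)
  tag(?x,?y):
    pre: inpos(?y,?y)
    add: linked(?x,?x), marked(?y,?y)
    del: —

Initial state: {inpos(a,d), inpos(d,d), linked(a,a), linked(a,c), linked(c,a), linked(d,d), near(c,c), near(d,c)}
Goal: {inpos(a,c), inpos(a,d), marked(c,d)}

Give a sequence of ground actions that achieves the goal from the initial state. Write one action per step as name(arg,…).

free(d,c); flip(a,c)

1. free(d,c)  →  {inpos(a,d), inpos(d,c), inpos(d,d), linked(a,a), linked(a,c), linked(c,a), linked(d,d), marked(c,d), near(c,c), near(d,c)}
2. flip(a,c)  →  {inpos(a,c), inpos(a,d), inpos(d,c), inpos(d,d), linked(a,a), linked(d,d), marked(c,d), near(c,c), near(d,c)}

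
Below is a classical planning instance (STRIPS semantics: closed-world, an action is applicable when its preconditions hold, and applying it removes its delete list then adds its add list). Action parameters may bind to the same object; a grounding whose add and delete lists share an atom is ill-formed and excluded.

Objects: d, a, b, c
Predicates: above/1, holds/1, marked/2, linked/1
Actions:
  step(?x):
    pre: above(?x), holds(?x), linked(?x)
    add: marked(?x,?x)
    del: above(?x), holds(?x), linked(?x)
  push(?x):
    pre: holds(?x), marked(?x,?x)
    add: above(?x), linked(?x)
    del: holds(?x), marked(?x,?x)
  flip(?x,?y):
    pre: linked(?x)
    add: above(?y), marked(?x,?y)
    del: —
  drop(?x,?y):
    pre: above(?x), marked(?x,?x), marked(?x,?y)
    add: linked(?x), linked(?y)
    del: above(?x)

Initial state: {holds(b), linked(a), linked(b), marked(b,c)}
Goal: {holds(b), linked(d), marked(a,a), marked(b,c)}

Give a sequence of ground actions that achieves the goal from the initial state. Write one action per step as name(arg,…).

flip(a,d); flip(a,a); drop(a,d)

1. flip(a,d)  →  {above(d), holds(b), linked(a), linked(b), marked(a,d), marked(b,c)}
2. flip(a,a)  →  {above(a), above(d), holds(b), linked(a), linked(b), marked(a,a), marked(a,d), marked(b,c)}
3. drop(a,d)  →  {above(d), holds(b), linked(a), linked(b), linked(d), marked(a,a), marked(a,d), marked(b,c)}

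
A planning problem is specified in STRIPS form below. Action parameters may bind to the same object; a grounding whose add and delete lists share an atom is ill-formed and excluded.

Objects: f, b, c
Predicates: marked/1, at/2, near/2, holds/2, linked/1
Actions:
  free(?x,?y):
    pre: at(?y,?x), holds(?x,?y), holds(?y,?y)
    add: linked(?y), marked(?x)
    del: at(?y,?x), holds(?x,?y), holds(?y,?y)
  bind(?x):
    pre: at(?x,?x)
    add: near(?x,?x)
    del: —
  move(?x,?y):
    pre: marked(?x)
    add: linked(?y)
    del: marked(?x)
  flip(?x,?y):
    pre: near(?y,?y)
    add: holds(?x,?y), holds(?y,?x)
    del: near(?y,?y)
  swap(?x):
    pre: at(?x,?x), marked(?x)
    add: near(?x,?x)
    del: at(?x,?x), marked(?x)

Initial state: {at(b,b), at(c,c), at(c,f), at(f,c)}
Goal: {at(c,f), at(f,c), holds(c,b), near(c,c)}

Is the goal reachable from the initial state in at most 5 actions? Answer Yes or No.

1. bind(b)  →  {at(b,b), at(c,c), at(c,f), at(f,c), near(b,b)}
2. bind(c)  →  {at(b,b), at(c,c), at(c,f), at(f,c), near(b,b), near(c,c)}
3. flip(c,b)  →  {at(b,b), at(c,c), at(c,f), at(f,c), holds(b,c), holds(c,b), near(c,c)}
optimal plan length = 3; 3 ≤ 5

Yes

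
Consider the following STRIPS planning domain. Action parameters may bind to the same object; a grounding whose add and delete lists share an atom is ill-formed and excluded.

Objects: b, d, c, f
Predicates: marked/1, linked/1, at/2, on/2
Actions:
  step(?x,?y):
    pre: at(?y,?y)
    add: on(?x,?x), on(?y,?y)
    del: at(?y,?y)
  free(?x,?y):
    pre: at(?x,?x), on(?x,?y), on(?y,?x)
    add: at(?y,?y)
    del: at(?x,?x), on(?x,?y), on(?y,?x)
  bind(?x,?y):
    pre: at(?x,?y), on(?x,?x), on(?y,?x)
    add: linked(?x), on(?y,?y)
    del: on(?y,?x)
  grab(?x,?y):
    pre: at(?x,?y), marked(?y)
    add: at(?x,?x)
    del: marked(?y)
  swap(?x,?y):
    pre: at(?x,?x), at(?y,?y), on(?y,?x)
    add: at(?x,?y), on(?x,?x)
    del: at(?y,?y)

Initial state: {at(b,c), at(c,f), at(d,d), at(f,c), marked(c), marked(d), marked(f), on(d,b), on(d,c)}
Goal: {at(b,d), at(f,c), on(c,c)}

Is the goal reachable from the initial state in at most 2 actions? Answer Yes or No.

1. grab(b,c)  →  {at(b,b), at(b,c), at(c,f), at(d,d), at(f,c), marked(d), marked(f), on(d,b), on(d,c)}
2. swap(b,d)  →  {at(b,b), at(b,c), at(b,d), at(c,f), at(f,c), marked(d), marked(f), on(b,b), on(d,b), on(d,c)}
3. step(c,b)  →  {at(b,c), at(b,d), at(c,f), at(f,c), marked(d), marked(f), on(b,b), on(c,c), on(d,b), on(d,c)}
optimal plan length = 3; 3 > 2

No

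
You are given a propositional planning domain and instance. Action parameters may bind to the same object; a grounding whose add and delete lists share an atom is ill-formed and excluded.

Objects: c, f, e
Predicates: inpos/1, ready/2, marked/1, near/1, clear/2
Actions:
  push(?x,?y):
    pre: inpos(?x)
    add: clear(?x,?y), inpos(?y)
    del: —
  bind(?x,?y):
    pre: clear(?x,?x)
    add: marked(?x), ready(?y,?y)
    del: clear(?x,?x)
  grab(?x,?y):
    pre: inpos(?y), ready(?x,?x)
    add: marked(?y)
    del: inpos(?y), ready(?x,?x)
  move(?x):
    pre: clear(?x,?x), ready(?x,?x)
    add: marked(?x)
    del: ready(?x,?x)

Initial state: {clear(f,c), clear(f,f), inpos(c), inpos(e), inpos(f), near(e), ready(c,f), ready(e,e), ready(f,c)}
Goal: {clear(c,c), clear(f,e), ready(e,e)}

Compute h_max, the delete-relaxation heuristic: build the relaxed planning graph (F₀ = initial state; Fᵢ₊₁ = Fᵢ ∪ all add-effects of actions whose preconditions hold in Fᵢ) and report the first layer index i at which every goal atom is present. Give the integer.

1

F0 = init (9 atoms)
F1 = F0 ∪ {clear(c,c), clear(c,e), clear(c,f), clear(e,c), clear(e,e), clear(e,f), clear(f,e), marked(c), marked(e), marked(f), ready(c,c), ready(f,f)}  (21 atoms)
goal ⊆ F1  ⇒  h_max = 1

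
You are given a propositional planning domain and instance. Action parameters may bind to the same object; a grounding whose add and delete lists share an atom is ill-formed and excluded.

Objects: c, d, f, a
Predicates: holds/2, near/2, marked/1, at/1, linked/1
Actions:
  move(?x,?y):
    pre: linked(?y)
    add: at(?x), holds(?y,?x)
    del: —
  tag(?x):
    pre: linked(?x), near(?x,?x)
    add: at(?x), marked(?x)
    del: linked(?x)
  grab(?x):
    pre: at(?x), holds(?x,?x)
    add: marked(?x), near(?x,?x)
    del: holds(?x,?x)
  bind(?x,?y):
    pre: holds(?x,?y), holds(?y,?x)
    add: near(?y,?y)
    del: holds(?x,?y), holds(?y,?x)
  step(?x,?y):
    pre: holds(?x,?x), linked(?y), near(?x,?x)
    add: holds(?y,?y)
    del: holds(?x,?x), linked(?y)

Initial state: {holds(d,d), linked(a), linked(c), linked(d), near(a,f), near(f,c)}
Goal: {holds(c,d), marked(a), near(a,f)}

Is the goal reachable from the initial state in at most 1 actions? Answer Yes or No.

1. move(d,c)  →  {at(d), holds(c,d), holds(d,d), linked(a), linked(c), linked(d), near(a,f), near(f,c)}
2. move(a,a)  →  {at(a), at(d), holds(a,a), holds(c,d), holds(d,d), linked(a), linked(c), linked(d), near(a,f), near(f,c)}
3. grab(a)  →  {at(a), at(d), holds(c,d), holds(d,d), linked(a), linked(c), linked(d), marked(a), near(a,a), near(a,f), near(f,c)}
optimal plan length = 3; 3 > 1

No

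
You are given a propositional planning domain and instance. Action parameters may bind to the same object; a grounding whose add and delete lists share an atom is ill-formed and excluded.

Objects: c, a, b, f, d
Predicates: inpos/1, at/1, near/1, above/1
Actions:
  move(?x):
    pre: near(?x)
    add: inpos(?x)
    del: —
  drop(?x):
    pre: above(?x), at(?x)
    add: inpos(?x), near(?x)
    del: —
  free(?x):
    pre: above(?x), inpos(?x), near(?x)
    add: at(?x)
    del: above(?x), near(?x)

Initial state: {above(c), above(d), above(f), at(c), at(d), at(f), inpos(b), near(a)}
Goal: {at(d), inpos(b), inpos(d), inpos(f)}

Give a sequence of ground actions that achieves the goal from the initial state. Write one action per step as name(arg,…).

drop(f); drop(d)

1. drop(f)  →  {above(c), above(d), above(f), at(c), at(d), at(f), inpos(b), inpos(f), near(a), near(f)}
2. drop(d)  →  {above(c), above(d), above(f), at(c), at(d), at(f), inpos(b), inpos(d), inpos(f), near(a), near(d), near(f)}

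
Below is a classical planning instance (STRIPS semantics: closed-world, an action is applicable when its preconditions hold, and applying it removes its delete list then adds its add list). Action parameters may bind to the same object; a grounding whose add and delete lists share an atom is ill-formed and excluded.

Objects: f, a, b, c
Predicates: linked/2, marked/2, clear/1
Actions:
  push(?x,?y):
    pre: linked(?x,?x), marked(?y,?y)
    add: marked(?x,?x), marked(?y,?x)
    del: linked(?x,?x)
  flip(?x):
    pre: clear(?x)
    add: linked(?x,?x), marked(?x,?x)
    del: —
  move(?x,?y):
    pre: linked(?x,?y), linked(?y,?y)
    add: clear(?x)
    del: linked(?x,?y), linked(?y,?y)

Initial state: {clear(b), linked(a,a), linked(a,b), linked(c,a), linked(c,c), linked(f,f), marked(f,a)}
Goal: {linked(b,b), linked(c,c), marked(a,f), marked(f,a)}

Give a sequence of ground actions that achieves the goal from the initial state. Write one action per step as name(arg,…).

1. flip(b)  →  {clear(b), linked(a,a), linked(a,b), linked(b,b), linked(c,a), linked(c,c), linked(f,f), marked(b,b), marked(f,a)}
2. push(a,b)  →  {clear(b), linked(a,b), linked(b,b), linked(c,a), linked(c,c), linked(f,f), marked(a,a), marked(b,a), marked(b,b), marked(f,a)}
3. push(f,a)  →  {clear(b), linked(a,b), linked(b,b), linked(c,a), linked(c,c), marked(a,a), marked(a,f), marked(b,a), marked(b,b), marked(f,a), marked(f,f)}

flip(b); push(a,b); push(f,a)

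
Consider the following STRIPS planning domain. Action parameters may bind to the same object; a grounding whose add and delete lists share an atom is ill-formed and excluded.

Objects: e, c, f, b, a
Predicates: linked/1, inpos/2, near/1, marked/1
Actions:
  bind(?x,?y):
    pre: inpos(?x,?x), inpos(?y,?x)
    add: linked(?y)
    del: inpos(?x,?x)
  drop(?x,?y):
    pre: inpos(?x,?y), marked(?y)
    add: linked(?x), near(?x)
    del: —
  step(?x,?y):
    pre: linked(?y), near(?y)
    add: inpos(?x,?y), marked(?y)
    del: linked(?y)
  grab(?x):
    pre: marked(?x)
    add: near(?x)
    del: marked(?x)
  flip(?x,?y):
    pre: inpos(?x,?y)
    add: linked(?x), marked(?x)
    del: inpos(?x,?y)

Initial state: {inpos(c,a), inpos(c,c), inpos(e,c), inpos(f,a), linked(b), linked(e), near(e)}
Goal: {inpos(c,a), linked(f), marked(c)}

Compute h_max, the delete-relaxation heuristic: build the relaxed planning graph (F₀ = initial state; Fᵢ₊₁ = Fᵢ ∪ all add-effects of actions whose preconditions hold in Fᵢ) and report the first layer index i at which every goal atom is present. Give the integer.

1

F0 = init (7 atoms)
F1 = F0 ∪ {inpos(a,e), inpos(b,e), inpos(c,e), inpos(e,e), inpos(f,e), linked(c), linked(f), marked(c), marked(e), marked(f)}  (17 atoms)
goal ⊆ F1  ⇒  h_max = 1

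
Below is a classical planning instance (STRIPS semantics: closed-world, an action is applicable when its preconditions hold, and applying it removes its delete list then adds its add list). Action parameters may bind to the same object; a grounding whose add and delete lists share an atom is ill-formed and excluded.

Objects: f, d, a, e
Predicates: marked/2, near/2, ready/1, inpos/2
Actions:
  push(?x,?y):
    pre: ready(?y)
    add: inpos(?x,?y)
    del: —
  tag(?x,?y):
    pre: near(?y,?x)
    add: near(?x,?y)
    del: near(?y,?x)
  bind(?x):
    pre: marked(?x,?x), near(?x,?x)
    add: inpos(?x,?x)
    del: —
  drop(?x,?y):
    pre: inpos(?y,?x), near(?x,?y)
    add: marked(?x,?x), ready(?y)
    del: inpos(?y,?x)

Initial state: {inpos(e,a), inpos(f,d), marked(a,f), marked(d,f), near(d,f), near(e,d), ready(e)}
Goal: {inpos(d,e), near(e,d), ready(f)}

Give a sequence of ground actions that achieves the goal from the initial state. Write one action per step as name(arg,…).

push(d,e); drop(d,f)

1. push(d,e)  →  {inpos(d,e), inpos(e,a), inpos(f,d), marked(a,f), marked(d,f), near(d,f), near(e,d), ready(e)}
2. drop(d,f)  →  {inpos(d,e), inpos(e,a), marked(a,f), marked(d,d), marked(d,f), near(d,f), near(e,d), ready(e), ready(f)}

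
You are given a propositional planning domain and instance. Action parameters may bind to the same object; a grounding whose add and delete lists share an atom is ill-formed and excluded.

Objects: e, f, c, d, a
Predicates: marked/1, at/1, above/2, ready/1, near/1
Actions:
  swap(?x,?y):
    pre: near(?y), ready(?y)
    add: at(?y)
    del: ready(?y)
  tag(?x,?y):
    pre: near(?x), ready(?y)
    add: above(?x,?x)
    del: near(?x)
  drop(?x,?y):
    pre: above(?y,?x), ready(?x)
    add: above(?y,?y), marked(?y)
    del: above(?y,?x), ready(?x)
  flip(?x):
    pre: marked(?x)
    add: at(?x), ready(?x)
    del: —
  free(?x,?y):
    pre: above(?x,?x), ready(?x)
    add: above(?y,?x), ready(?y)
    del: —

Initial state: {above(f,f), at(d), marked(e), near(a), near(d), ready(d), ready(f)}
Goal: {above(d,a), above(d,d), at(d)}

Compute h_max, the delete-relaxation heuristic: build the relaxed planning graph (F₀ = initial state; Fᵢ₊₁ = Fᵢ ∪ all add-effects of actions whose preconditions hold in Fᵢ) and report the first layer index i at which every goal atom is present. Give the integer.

2

F0 = init (7 atoms)
F1 = F0 ∪ {above(a,a), above(a,f), above(c,f), above(d,d), above(d,f), above(e,f), at(e), ready(a), ready(c), ready(e)}  (17 atoms)
F2 = F1 ∪ {above(a,d), above(c,a), above(c,c), above(c,d), above(d,a), above(e,a), above(e,d), above(e,e), above(f,a), above(f,d), at(a), marked(a), marked(c), marked(d)}  (31 atoms)
goal ⊆ F2  ⇒  h_max = 2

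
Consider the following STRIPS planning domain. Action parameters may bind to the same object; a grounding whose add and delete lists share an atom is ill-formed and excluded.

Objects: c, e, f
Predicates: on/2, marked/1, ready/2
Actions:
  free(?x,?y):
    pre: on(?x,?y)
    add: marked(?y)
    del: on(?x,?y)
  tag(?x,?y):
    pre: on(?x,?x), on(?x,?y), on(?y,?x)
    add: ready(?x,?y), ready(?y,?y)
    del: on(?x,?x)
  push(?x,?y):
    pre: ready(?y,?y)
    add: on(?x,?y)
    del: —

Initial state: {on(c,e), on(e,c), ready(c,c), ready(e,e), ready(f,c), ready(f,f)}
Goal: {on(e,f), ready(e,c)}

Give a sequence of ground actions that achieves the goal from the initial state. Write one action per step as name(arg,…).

1. push(e,e)  →  {on(c,e), on(e,c), on(e,e), ready(c,c), ready(e,e), ready(f,c), ready(f,f)}
2. tag(e,c)  →  {on(c,e), on(e,c), ready(c,c), ready(e,c), ready(e,e), ready(f,c), ready(f,f)}
3. push(e,f)  →  {on(c,e), on(e,c), on(e,f), ready(c,c), ready(e,c), ready(e,e), ready(f,c), ready(f,f)}

push(e,e); tag(e,c); push(e,f)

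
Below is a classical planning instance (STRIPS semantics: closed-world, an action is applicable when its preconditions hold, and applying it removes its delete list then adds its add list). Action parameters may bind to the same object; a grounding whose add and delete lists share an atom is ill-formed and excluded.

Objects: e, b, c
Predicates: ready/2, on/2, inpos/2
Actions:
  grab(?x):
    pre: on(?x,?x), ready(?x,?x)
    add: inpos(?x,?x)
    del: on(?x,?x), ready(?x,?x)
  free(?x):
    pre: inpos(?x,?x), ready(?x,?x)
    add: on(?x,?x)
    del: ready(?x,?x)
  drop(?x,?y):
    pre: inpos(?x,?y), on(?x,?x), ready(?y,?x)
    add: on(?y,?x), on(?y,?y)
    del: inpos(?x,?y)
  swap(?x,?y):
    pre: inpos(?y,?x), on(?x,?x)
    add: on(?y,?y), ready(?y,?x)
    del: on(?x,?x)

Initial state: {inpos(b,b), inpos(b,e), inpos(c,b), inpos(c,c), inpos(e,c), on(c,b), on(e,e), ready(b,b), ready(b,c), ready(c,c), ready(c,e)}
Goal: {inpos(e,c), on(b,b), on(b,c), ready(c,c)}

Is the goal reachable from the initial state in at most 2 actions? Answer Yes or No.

1. free(b)  →  {inpos(b,b), inpos(b,e), inpos(c,b), inpos(c,c), inpos(e,c), on(b,b), on(c,b), on(e,e), ready(b,c), ready(c,c), ready(c,e)}
2. swap(b,c)  →  {inpos(b,b), inpos(b,e), inpos(c,b), inpos(c,c), inpos(e,c), on(c,b), on(c,c), on(e,e), ready(b,c), ready(c,b), ready(c,c), ready(c,e)}
3. drop(c,b)  →  {inpos(b,b), inpos(b,e), inpos(c,c), inpos(e,c), on(b,b), on(b,c), on(c,b), on(c,c), on(e,e), ready(b,c), ready(c,b), ready(c,c), ready(c,e)}
optimal plan length = 3; 3 > 2

No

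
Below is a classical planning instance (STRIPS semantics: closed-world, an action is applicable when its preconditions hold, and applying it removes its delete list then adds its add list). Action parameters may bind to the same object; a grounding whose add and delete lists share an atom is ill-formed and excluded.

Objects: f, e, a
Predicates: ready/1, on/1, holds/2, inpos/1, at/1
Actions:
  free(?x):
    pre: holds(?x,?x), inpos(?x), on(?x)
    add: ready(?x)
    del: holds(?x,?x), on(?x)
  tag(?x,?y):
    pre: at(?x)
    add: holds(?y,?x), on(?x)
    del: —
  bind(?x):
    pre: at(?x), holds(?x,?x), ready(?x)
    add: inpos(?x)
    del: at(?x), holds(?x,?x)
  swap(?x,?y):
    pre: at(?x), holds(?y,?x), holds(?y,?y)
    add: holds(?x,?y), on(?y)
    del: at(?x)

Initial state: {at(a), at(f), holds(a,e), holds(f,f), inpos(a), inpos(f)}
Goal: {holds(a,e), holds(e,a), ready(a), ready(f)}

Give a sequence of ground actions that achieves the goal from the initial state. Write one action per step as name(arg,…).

1. tag(f,f)  →  {at(a), at(f), holds(a,e), holds(f,f), inpos(a), inpos(f), on(f)}
2. free(f)  →  {at(a), at(f), holds(a,e), inpos(a), inpos(f), ready(f)}
3. tag(a,e)  →  {at(a), at(f), holds(a,e), holds(e,a), inpos(a), inpos(f), on(a), ready(f)}
4. tag(a,a)  →  {at(a), at(f), holds(a,a), holds(a,e), holds(e,a), inpos(a), inpos(f), on(a), ready(f)}
5. free(a)  →  {at(a), at(f), holds(a,e), holds(e,a), inpos(a), inpos(f), ready(a), ready(f)}

tag(f,f); free(f); tag(a,e); tag(a,a); free(a)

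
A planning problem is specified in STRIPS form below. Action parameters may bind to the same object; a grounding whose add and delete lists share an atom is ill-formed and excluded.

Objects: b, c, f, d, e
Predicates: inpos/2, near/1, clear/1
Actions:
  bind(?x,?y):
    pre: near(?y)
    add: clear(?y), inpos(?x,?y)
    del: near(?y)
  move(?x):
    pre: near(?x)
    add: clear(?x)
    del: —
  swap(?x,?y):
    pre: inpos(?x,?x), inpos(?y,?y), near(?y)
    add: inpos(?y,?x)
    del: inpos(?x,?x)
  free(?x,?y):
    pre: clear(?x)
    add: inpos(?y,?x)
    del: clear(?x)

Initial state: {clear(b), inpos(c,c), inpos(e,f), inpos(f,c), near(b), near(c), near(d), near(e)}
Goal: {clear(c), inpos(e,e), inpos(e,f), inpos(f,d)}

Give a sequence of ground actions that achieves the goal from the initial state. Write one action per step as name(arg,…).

bind(b,c); bind(f,d); bind(e,e)

1. bind(b,c)  →  {clear(b), clear(c), inpos(b,c), inpos(c,c), inpos(e,f), inpos(f,c), near(b), near(d), near(e)}
2. bind(f,d)  →  {clear(b), clear(c), clear(d), inpos(b,c), inpos(c,c), inpos(e,f), inpos(f,c), inpos(f,d), near(b), near(e)}
3. bind(e,e)  →  {clear(b), clear(c), clear(d), clear(e), inpos(b,c), inpos(c,c), inpos(e,e), inpos(e,f), inpos(f,c), inpos(f,d), near(b)}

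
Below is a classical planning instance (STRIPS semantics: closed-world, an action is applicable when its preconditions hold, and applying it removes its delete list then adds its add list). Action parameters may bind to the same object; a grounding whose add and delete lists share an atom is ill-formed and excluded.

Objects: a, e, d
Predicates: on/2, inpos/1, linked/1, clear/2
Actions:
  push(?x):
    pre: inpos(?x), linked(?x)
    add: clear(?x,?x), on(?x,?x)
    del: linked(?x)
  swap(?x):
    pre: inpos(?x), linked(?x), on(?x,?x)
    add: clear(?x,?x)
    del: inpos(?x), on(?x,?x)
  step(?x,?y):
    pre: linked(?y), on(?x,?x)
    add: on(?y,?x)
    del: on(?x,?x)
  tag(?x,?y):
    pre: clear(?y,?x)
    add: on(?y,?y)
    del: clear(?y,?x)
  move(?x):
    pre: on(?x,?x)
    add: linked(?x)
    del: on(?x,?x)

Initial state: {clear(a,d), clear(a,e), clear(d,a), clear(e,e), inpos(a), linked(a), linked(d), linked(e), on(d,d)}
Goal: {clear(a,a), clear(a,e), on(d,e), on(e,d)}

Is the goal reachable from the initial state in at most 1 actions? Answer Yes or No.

No

1. push(a)  →  {clear(a,a), clear(a,d), clear(a,e), clear(d,a), clear(e,e), inpos(a), linked(d), linked(e), on(a,a), on(d,d)}
2. step(d,e)  →  {clear(a,a), clear(a,d), clear(a,e), clear(d,a), clear(e,e), inpos(a), linked(d), linked(e), on(a,a), on(e,d)}
3. tag(e,e)  →  {clear(a,a), clear(a,d), clear(a,e), clear(d,a), inpos(a), linked(d), linked(e), on(a,a), on(e,d), on(e,e)}
4. step(e,d)  →  {clear(a,a), clear(a,d), clear(a,e), clear(d,a), inpos(a), linked(d), linked(e), on(a,a), on(d,e), on(e,d)}
optimal plan length = 4; 4 > 1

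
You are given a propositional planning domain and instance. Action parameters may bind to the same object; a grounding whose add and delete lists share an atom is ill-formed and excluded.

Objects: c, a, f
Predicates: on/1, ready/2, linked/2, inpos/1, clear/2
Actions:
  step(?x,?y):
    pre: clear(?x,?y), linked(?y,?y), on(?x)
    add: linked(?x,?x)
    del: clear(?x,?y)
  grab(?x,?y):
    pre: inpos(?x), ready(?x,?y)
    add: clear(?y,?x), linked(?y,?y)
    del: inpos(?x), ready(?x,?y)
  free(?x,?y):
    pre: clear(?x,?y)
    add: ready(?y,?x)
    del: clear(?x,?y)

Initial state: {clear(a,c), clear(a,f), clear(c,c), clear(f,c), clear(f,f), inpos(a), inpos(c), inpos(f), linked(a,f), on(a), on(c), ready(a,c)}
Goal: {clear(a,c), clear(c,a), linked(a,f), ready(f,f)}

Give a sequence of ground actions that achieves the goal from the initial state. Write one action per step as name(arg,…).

grab(a,c); free(f,f)

1. grab(a,c)  →  {clear(a,c), clear(a,f), clear(c,a), clear(c,c), clear(f,c), clear(f,f), inpos(c), inpos(f), linked(a,f), linked(c,c), on(a), on(c)}
2. free(f,f)  →  {clear(a,c), clear(a,f), clear(c,a), clear(c,c), clear(f,c), inpos(c), inpos(f), linked(a,f), linked(c,c), on(a), on(c), ready(f,f)}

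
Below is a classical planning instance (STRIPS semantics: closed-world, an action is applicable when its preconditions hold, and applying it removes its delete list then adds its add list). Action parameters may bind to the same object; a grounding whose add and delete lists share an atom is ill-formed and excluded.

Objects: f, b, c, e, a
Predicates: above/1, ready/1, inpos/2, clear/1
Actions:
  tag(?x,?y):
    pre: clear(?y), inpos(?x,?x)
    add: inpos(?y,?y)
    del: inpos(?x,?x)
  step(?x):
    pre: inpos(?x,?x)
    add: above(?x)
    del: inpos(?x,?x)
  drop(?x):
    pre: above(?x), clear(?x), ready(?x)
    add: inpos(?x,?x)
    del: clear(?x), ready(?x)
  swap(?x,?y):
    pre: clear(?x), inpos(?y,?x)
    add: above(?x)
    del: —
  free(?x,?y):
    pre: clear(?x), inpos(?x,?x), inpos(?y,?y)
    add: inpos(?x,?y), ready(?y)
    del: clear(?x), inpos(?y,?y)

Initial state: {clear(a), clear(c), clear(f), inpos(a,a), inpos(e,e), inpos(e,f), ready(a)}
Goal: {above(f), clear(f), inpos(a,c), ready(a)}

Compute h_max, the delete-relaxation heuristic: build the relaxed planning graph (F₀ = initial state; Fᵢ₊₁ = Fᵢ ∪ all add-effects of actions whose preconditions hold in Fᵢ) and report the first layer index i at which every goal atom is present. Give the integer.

F0 = init (7 atoms)
F1 = F0 ∪ {above(a), above(e), above(f), inpos(a,e), inpos(c,c), inpos(f,f), ready(e)}  (14 atoms)
F2 = F1 ∪ {above(c), inpos(a,c), inpos(a,f), inpos(c,a), inpos(c,e), inpos(c,f), inpos(f,a), inpos(f,c), inpos(f,e), ready(c), ready(f)}  (25 atoms)
goal ⊆ F2  ⇒  h_max = 2

2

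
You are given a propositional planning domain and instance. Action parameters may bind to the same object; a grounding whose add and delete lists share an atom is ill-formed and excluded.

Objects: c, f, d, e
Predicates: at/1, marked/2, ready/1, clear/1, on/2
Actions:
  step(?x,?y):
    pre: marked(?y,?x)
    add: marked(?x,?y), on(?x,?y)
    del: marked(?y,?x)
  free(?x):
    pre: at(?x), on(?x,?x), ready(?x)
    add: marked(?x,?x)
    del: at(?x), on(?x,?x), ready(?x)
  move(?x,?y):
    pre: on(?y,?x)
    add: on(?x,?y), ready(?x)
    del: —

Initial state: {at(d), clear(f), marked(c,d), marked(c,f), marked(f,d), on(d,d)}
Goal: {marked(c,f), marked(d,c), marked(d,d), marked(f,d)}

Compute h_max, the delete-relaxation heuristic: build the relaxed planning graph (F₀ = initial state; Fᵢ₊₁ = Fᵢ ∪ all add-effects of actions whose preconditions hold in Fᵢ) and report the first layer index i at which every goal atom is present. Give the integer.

2

F0 = init (6 atoms)
F1 = F0 ∪ {marked(d,c), marked(d,f), marked(f,c), on(d,c), on(d,f), on(f,c), ready(d)}  (13 atoms)
F2 = F1 ∪ {marked(d,d), on(c,d), on(c,f), on(f,d), ready(c), ready(f)}  (19 atoms)
goal ⊆ F2  ⇒  h_max = 2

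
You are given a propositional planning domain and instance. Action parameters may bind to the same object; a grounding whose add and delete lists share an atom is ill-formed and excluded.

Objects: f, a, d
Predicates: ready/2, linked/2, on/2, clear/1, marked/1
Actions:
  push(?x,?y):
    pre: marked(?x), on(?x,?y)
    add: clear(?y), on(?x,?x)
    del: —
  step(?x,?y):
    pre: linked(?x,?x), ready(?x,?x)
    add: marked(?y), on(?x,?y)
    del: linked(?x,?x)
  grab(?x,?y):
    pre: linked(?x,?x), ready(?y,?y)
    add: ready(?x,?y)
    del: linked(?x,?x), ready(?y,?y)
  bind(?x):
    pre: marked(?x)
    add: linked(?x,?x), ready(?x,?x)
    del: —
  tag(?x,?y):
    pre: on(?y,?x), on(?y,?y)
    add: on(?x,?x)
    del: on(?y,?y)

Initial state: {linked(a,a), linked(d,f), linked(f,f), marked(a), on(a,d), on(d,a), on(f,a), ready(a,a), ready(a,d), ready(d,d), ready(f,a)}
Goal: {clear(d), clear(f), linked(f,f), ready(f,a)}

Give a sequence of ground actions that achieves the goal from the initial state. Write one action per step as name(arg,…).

push(a,d); step(a,f); push(a,f)

1. push(a,d)  →  {clear(d), linked(a,a), linked(d,f), linked(f,f), marked(a), on(a,a), on(a,d), on(d,a), on(f,a), ready(a,a), ready(a,d), ready(d,d), ready(f,a)}
2. step(a,f)  →  {clear(d), linked(d,f), linked(f,f), marked(a), marked(f), on(a,a), on(a,d), on(a,f), on(d,a), on(f,a), ready(a,a), ready(a,d), ready(d,d), ready(f,a)}
3. push(a,f)  →  {clear(d), clear(f), linked(d,f), linked(f,f), marked(a), marked(f), on(a,a), on(a,d), on(a,f), on(d,a), on(f,a), ready(a,a), ready(a,d), ready(d,d), ready(f,a)}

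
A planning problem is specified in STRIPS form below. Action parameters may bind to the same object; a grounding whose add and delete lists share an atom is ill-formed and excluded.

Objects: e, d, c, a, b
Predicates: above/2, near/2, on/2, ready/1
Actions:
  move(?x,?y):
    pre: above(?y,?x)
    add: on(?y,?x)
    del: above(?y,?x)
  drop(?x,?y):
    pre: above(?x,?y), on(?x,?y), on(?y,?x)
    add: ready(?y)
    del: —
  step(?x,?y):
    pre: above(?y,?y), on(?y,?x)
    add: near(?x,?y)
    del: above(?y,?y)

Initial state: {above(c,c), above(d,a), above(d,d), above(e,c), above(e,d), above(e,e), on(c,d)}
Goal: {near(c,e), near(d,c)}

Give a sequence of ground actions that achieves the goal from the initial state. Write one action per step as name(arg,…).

1. move(c,e)  →  {above(c,c), above(d,a), above(d,d), above(e,d), above(e,e), on(c,d), on(e,c)}
2. step(d,c)  →  {above(d,a), above(d,d), above(e,d), above(e,e), near(d,c), on(c,d), on(e,c)}
3. step(c,e)  →  {above(d,a), above(d,d), above(e,d), near(c,e), near(d,c), on(c,d), on(e,c)}

move(c,e); step(d,c); step(c,e)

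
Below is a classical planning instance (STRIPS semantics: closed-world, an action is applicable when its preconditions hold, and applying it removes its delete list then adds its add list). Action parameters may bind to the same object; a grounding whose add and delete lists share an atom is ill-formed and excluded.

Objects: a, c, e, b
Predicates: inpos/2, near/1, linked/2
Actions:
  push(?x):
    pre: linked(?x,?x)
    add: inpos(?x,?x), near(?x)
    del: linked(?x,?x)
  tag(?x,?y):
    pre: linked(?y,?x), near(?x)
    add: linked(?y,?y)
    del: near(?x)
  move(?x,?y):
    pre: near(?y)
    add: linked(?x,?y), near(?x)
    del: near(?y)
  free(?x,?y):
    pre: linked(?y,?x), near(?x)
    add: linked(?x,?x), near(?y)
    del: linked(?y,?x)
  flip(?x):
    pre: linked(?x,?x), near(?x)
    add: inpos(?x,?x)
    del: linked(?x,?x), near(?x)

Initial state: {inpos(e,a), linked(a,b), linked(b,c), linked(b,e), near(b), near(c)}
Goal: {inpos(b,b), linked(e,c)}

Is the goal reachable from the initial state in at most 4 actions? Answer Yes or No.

1. move(e,c)  →  {inpos(e,a), linked(a,b), linked(b,c), linked(b,e), linked(e,c), near(b), near(e)}
2. tag(e,b)  →  {inpos(e,a), linked(a,b), linked(b,b), linked(b,c), linked(b,e), linked(e,c), near(b)}
3. push(b)  →  {inpos(b,b), inpos(e,a), linked(a,b), linked(b,c), linked(b,e), linked(e,c), near(b)}
optimal plan length = 3; 3 ≤ 4

Yes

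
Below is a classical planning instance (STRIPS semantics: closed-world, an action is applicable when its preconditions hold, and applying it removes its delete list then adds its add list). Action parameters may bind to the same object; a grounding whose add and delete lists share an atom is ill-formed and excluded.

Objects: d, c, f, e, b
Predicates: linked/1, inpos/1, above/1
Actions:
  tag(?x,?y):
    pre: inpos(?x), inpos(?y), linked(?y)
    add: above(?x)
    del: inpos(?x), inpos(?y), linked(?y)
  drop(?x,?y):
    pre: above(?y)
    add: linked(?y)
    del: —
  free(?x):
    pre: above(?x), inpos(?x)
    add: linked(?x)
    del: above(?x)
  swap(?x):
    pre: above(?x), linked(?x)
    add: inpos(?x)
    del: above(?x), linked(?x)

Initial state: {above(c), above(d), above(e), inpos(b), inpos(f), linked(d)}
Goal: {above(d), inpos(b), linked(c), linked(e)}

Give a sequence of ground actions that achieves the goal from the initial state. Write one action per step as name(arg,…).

drop(d,c); drop(d,e)

1. drop(d,c)  →  {above(c), above(d), above(e), inpos(b), inpos(f), linked(c), linked(d)}
2. drop(d,e)  →  {above(c), above(d), above(e), inpos(b), inpos(f), linked(c), linked(d), linked(e)}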